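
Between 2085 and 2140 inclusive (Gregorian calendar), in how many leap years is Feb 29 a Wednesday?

Leap years in 2085–2140: 13 of them.
Feb 29 weekday advances by 5 (mod 7) from one leap year to the next four years later (or differs when a century non-leap intervenes).
Leap-day weekdays: 2088:Sun 2092:Fri 2096:Wed✓ 2104:Fri 2108:Wed✓ 2112:Mon 2116:Sat 2120:Thu 2124:Tue 2128:Sun 2132:Fri 2136:Wed✓ 2140:Mon
Wednesday: 2096, 2108, 2136 → 3.

3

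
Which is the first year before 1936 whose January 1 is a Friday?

Jan 1 advances by 2 weekdays after a leap year and by 1 after a common year.
1936: Jan 1 is Wednesday (leap).
1935: Tuesday
1934: Monday
1933: Sunday
1932: Friday (leap)
1932 begins on a Friday

1932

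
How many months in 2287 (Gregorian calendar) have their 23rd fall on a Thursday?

1

Check the 23rd of each month of 2287: Jan 23: Sun, Feb 23: Wed, Mar 23: Wed, Apr 23: Sat, May 23: Mon, Jun 23: Thu, Jul 23: Sat, Aug 23: Tue, Sep 23: Fri, Oct 23: Sun, Nov 23: Wed, Dec 23: Fri.
Thursday occurs in June — 1 month.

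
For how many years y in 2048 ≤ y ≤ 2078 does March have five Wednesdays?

14

March has 31 days; it has five Wednesdays when Wednesday falls among the first (month-length − 28) days — i.e. when March 1 is one of Wednesday/Tuesday/Monday.
March 1 by year: 2048:Sun 2049:Mon✓ 2050:Tue✓ 2051:Wed✓ 2052:Fri 2053:Sat 2054:Sun 2055:Mon✓ 2056:Wed✓ 2057:Thu 2058:Fri 2059:Sat 2060:Mon✓ 2061:Tue✓ 2062:Wed✓ 2063:Thu 2064:Sat 2065:Sun 2066:Mon✓ 2067:Tue✓ 2068:Thu 2069:Fri 2070:Sat 2071:Sun 2072:Tue✓ 2073:Wed✓ 2074:Thu 2075:Fri 2076:Sun 2077:Mon✓ 2078:Tue✓
Years with five Wednesdays: 2049, 2050, 2051, 2055, 2056, 2060, 2061, 2062, 2066, 2067, 2072, 2073, 2077, 2078 → 14.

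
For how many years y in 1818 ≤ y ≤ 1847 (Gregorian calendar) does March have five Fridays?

12

March has 31 days; it has five Fridays when Friday falls among the first (month-length − 28) days — i.e. when March 1 is one of Friday/Thursday/Wednesday.
March 1 by year: 1818:Sun 1819:Mon 1820:Wed✓ 1821:Thu✓ 1822:Fri✓ 1823:Sat 1824:Mon 1825:Tue 1826:Wed✓ 1827:Thu✓ 1828:Sat 1829:Sun 1830:Mon 1831:Tue 1832:Thu✓ 1833:Fri✓ 1834:Sat 1835:Sun 1836:Tue 1837:Wed✓ 1838:Thu✓ 1839:Fri✓ 1840:Sun 1841:Mon 1842:Tue 1843:Wed✓ 1844:Fri✓ 1845:Sat 1846:Sun 1847:Mon
Years with five Fridays: 1820, 1821, 1822, 1826, 1827, 1832, 1833, 1837, 1838, 1839, 1843, 1844 → 12.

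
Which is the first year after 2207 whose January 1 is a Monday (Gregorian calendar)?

Jan 1 advances by 2 weekdays after a leap year and by 1 after a common year.
2207: Jan 1 is Thursday.
2208: Friday (leap)
2209: Sunday
2210: Monday
2210 begins on a Monday

2210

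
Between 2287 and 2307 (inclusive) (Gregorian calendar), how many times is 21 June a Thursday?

Track 21 June's weekday year by year (advancing +1, or +2 across a Feb 29):
  2287: Tue  2288: Thu (+2) ✓  2289: Fri (+1)  2290: Sat (+1)  2291: Sun (+1)
  2292: Tue (+2)  2293: Wed (+1)  2294: Thu (+1) ✓  2295: Fri (+1)  2296: Sun (+2)
  2297: Mon (+1)  2298: Tue (+1)  2299: Wed (+1)  2300: Thu (+1) ✓  2301: Fri (+1)
  2302: Sat (+1)  2303: Sun (+1)  2304: Tue (+2)  2305: Wed (+1)  2306: Thu (+1) ✓
  2307: Fri (+1)
Thursday years: 2288, 2294, 2300, 2306 — 4 in total.

4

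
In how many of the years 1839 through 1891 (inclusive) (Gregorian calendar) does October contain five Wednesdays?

October has 31 days; it has five Wednesdays when Wednesday falls among the first (month-length − 28) days — i.e. when October 1 is one of Wednesday/Tuesday/Monday.
October 1 by year: 1839:Tue✓ 1840:Thu 1841:Fri 1842:Sat 1843:Sun 1844:Tue✓ 1845:Wed✓ 1846:Thu 1847:Fri 1848:Sun 1849:Mon✓ 1850:Tue✓ 1851:Wed✓ 1852:Fri 1853:Sat …(23 more)… 1877:Mon✓ 1878:Tue✓ 1879:Wed✓ 1880:Fri 1881:Sat 1882:Sun 1883:Mon✓ 1884:Wed✓ 1885:Thu 1886:Fri 1887:Sat 1888:Mon✓ 1889:Tue✓ 1890:Wed✓ 1891:Thu
Years with five Wednesdays: 1839, 1844, 1845, 1849, 1850, 1851, 1855, 1856, 1860, 1861, 1862, 1866, 1867, 1872, 1873, 1877, 1878, 1879, 1883, 1884, 1888, 1889, 1890 → 23.

23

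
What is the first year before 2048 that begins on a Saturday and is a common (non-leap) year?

2039

Jan 1 advances by 2 weekdays after a leap year and by 1 after a common year.
2048: Jan 1 is Wednesday (leap).
2047: Tuesday
2046: Monday
2045: Sunday
2044: Friday (leap)
2043: Thursday
2042: Wednesday
2041: Tuesday
2040: Sunday (leap)
2039: Saturday
2039 begins on a Saturday and is a common year.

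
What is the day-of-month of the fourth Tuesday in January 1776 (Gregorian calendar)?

23

January 1, 1776 is a Monday, so the first Tuesday is the 2nd.
The fourth Tuesday is 2 + 21 = 23.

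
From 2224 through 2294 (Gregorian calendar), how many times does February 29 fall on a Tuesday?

2

Leap years in 2224–2294: 18 of them.
Feb 29 weekday advances by 5 (mod 7) from one leap year to the next four years later (or differs when a century non-leap intervenes).
Leap-day weekdays: 2224:Sun 2228:Fri 2232:Wed 2236:Mon 2240:Sat 2244:Thu 2248:Tue✓ 2252:Sun 2256:Fri 2260:Wed 2264:Mon 2268:Sat 2272:Thu 2276:Tue✓ 2280:Sun 2284:Fri 2288:Wed 2292:Mon
Tuesday: 2248, 2276 → 2.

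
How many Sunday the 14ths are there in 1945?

Check the 14th of each month of 1945: Jan 14: Sun, Feb 14: Wed, Mar 14: Wed, Apr 14: Sat, May 14: Mon, Jun 14: Thu, Jul 14: Sat, Aug 14: Tue, Sep 14: Fri, Oct 14: Sun, Nov 14: Wed, Dec 14: Fri.
Sunday occurs in January, October — 2 months.

2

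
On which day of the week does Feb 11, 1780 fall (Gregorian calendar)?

January 1, 1780 is a Saturday.
February 11 is day 42 of the year, i.e. 41 days after Jan 1.
41 mod 7 = 6, so advance 6 weekdays from Saturday: Friday.

Friday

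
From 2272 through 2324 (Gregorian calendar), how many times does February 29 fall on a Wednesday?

1

Leap years in 2272–2324: 13 of them.
Feb 29 weekday advances by 5 (mod 7) from one leap year to the next four years later (or differs when a century non-leap intervenes).
Leap-day weekdays: 2272:Thu 2276:Tue 2280:Sun 2284:Fri 2288:Wed✓ 2292:Mon 2296:Sat 2304:Mon 2308:Sat 2312:Thu 2316:Tue 2320:Sun 2324:Fri
Wednesday: 2288 → 1.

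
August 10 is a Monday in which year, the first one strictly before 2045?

2043

From one year to the next, a fixed date's weekday advances by 1, or by 2 when a Feb 29 lies between the two dates.
2045: August 10 is Thursday.
2044: Wednesday (−1)
2043: Monday (−2)
August 10 falls on a Monday in 2043.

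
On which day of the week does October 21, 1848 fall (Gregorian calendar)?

January 1, 1848 is a Saturday.
October 21 is day 295 of the year, i.e. 294 days after Jan 1.
294 mod 7 = 0, so advance 0 weekdays from Saturday: Saturday.

Saturday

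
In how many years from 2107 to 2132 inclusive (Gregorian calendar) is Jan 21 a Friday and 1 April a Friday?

3

Check each year's weekday for Jan 21 and 1 April:
  2107: Fri/Fri ✓  2108: Sat/Sun  2109: Mon/Mon  2110: Tue/Tue  2111: Wed/Wed  2112: Thu/Fri  2113: Sat/Sat  2114: Sun/Sun  2115: Mon/Mon  2116: Tue/Wed  2117: Thu/Thu  2118: Fri/Fri ✓  2119: Sat/Sat  2120: Sun/Mon  2121: Tue/Tue  2122: Wed/Wed  2123: Thu/Thu  2124: Fri/Sat  2125: Sun/Sun  2126: Mon/Mon  2127: Tue/Tue  2128: Wed/Thu  2129: Fri/Fri ✓  2130: Sat/Sat  2131: Sun/Sun  2132: Mon/Tue
Both conditions hold in: 2107, 2118, 2129 — 3.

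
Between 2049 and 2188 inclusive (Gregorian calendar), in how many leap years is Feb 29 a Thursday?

5

Leap years in 2049–2188: 34 of them.
Feb 29 weekday advances by 5 (mod 7) from one leap year to the next four years later (or differs when a century non-leap intervenes).
Leap-day weekdays: 2052:Thu✓ 2056:Tue 2060:Sun 2064:Fri 2068:Wed 2072:Mon 2076:Sat 2080:Thu✓ 2084:Tue 2088:Sun 2092:Fri 2096:Wed 2104:Fri …(8 more)… 2140:Mon 2144:Sat 2148:Thu✓ 2152:Tue 2156:Sun 2160:Fri 2164:Wed 2168:Mon 2172:Sat 2176:Thu✓ 2180:Tue 2184:Sun 2188:Fri
Thursday: 2052, 2080, 2120, 2148, 2176 → 5.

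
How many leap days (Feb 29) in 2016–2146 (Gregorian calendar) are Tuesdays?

Leap years in 2016–2146: 32 of them.
Feb 29 weekday advances by 5 (mod 7) from one leap year to the next four years later (or differs when a century non-leap intervenes).
Leap-day weekdays: 2016:Mon 2020:Sat 2024:Thu 2028:Tue✓ 2032:Sun 2036:Fri 2040:Wed 2044:Mon 2048:Sat 2052:Thu 2056:Tue✓ 2060:Sun 2064:Fri …(6 more)… 2092:Fri 2096:Wed 2104:Fri 2108:Wed 2112:Mon 2116:Sat 2120:Thu 2124:Tue✓ 2128:Sun 2132:Fri 2136:Wed 2140:Mon 2144:Sat
Tuesday: 2028, 2056, 2084, 2124 → 4.

4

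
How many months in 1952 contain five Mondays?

A month of length L has five Mondays iff its first Monday is on day ≤ L−28 (so day 1–3 in a 31-day month, 1–2 in a 30-day month, day 1 in a leap February).
Checking each month of 1952: Jan starts Tue (31d); Feb starts Fri (29d); Mar starts Sat (31d) ✓; Apr starts Tue (30d); May starts Thu (31d); Jun starts Sun (30d) ✓; Jul starts Tue (31d); Aug starts Fri (31d); Sep starts Mon (30d) ✓; Oct starts Wed (31d); Nov starts Sat (30d); Dec starts Mon (31d) ✓.
Five-Monday months: March, June, September, December → 4.

4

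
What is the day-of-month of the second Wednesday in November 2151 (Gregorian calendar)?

10

November 1, 2151 is a Monday, so the first Wednesday is the 3rd.
The second Wednesday is 3 + 7 = 10.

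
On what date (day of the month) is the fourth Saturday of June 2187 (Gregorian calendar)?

June 1, 2187 is a Friday, so the first Saturday is the 2nd.
The fourth Saturday is 2 + 21 = 23.

23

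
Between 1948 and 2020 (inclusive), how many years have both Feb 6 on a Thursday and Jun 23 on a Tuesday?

Check each year's weekday for Feb 6 and Jun 23:
  1948: Fri/Wed  1949: Sun/Thu  1950: Mon/Fri  1951: Tue/Sat  1952: Wed/Mon  1953: Fri/Tue  1954: Sat/Wed  1955: Sun/Thu  1956: Mon/Sat  1957: Wed/Sun  1958: Thu/Mon  1959: Fri/Tue  1960: Sat/Thu  1961: Mon/Fri  …(45 more)…  2007: Tue/Sat  2008: Wed/Mon  2009: Fri/Tue  2010: Sat/Wed  2011: Sun/Thu  2012: Mon/Sat  2013: Wed/Sun  2014: Thu/Mon  2015: Fri/Tue  2016: Sat/Thu  2017: Mon/Fri  2018: Tue/Sat  2019: Wed/Sun  2020: Thu/Tue ✓
Both conditions hold in: 1964, 1992, 2020 — 3.

3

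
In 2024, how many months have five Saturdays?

A month of length L has five Saturdays iff its first Saturday is on day ≤ L−28 (so day 1–3 in a 31-day month, 1–2 in a 30-day month, day 1 in a leap February).
Checking each month of 2024: Jan starts Mon (31d); Feb starts Thu (29d); Mar starts Fri (31d) ✓; Apr starts Mon (30d); May starts Wed (31d); Jun starts Sat (30d) ✓; Jul starts Mon (31d); Aug starts Thu (31d) ✓; Sep starts Sun (30d); Oct starts Tue (31d); Nov starts Fri (30d) ✓; Dec starts Sun (31d).
Five-Saturday months: March, June, August, November → 4.

4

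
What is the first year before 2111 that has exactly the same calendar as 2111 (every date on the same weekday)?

Two years share a calendar iff Jan 1 falls on the same weekday and both are leap or both are common. 2111: Jan 1 is Thursday, common year.
2110: Jan 1 Wednesday, common
2109: Jan 1 Tuesday, common
2108: Jan 1 Sunday, leap
2107: Jan 1 Saturday, common
2106: Jan 1 Friday, common
2105: Jan 1 Thursday, common
2105 matches on both conditions.

2105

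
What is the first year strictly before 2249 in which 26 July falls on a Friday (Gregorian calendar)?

2244

From one year to the next, a fixed date's weekday advances by 1, or by 2 when a Feb 29 lies between the two dates.
2249: July 26 is Thursday.
2248: Wednesday (−1)
2247: Monday (−2)
2246: Sunday (−1)
2245: Saturday (−1)
2244: Friday (−1)
26 July falls on a Friday in 2244.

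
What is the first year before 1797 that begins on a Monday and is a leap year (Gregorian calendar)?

1776

Jan 1 advances by 2 weekdays after a leap year and by 1 after a common year.
1797: Jan 1 is Sunday.
1796: Friday (leap)
1795: Thursday
1794: Wednesday
1793: Tuesday
1792: Sunday (leap)
1791: Saturday
1790: Friday
1789: Thursday
1788: Tuesday (leap)
1787: Monday
1786: Sunday
1785: Saturday
1784: Thursday (leap)
1783: Wednesday
1782: Tuesday
1781: Monday
1780: Saturday (leap)
1779: Friday
1778: Thursday
1777: Wednesday
1776: Monday (leap)
1776 begins on a Monday and is a leap year.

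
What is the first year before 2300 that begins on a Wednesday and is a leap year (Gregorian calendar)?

Jan 1 advances by 2 weekdays after a leap year and by 1 after a common year.
2300: Jan 1 is Monday.
2299: Sunday
2298: Saturday
2297: Friday
2296: Wednesday (leap)
2296 begins on a Wednesday and is a leap year.

2296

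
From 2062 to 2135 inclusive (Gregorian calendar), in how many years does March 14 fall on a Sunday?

Track March 14's weekday year by year (advancing +1, or +2 across a Feb 29):
  2062: Tue  2063: Wed (+1)  2064: Fri (+2)  2065: Sat (+1)  2066: Sun (+1) ✓
  2067: Mon (+1)  2068: Wed (+2)  2069: Thu (+1)  2070: Fri (+1)  2071: Sat (+1)
  2072: Mon (+2)  2073: Tue (+1)  2074: Wed (+1)  2075: Thu (+1)  … (46 more years) …
  2122: Sat (+1)  2123: Sun (+1) ✓  2124: Tue (+2)  2125: Wed (+1)  2126: Thu (+1)
  2127: Fri (+1)  2128: Sun (+2) ✓  2129: Mon (+1)  2130: Tue (+1)  2131: Wed (+1)
  2132: Fri (+2)  2133: Sat (+1)  2134: Sun (+1) ✓  2135: Mon (+1)
Sunday years: 2066, 2077, 2083, 2088, 2094, 2100, 2106, 2117, 2123, 2128, 2134 — 11 in total.

11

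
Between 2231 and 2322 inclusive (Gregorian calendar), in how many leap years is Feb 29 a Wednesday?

Leap years in 2231–2322: 22 of them.
Feb 29 weekday advances by 5 (mod 7) from one leap year to the next four years later (or differs when a century non-leap intervenes).
Leap-day weekdays: 2232:Wed✓ 2236:Mon 2240:Sat 2244:Thu 2248:Tue 2252:Sun 2256:Fri 2260:Wed✓ 2264:Mon 2268:Sat 2272:Thu 2276:Tue 2280:Sun 2284:Fri 2288:Wed✓ 2292:Mon 2296:Sat 2304:Mon 2308:Sat 2312:Thu 2316:Tue 2320:Sun
Wednesday: 2232, 2260, 2288 → 3.

3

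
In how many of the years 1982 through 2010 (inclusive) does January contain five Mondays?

January has 31 days; it has five Mondays when Monday falls among the first (month-length − 28) days — i.e. when January 1 is one of Monday/Sunday/Saturday.
January 1 by year: 1982:Fri 1983:Sat✓ 1984:Sun✓ 1985:Tue 1986:Wed 1987:Thu 1988:Fri 1989:Sun✓ 1990:Mon✓ 1991:Tue 1992:Wed 1993:Fri 1994:Sat✓ 1995:Sun✓ 1996:Mon✓ 1997:Wed 1998:Thu 1999:Fri 2000:Sat✓ 2001:Mon✓ 2002:Tue 2003:Wed 2004:Thu 2005:Sat✓ 2006:Sun✓ 2007:Mon✓ 2008:Tue 2009:Thu 2010:Fri
Years with five Mondays: 1983, 1984, 1989, 1990, 1994, 1995, 1996, 2000, 2001, 2005, 2006, 2007 → 12.

12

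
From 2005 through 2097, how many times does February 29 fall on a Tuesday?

Leap years in 2005–2097: 23 of them.
Feb 29 weekday advances by 5 (mod 7) from one leap year to the next four years later (or differs when a century non-leap intervenes).
Leap-day weekdays: 2008:Fri 2012:Wed 2016:Mon 2020:Sat 2024:Thu 2028:Tue✓ 2032:Sun 2036:Fri 2040:Wed 2044:Mon 2048:Sat 2052:Thu 2056:Tue✓ 2060:Sun 2064:Fri 2068:Wed 2072:Mon 2076:Sat 2080:Thu 2084:Tue✓ 2088:Sun 2092:Fri 2096:Wed
Tuesday: 2028, 2056, 2084 → 3.

3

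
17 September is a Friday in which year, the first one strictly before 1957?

1954

From one year to the next, a fixed date's weekday advances by 1, or by 2 when a Feb 29 lies between the two dates.
1957: September 17 is Tuesday.
1956: Monday (−1)
1955: Saturday (−2)
1954: Friday (−1)
17 September falls on a Friday in 1954.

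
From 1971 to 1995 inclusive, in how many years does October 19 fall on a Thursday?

Track October 19's weekday year by year (advancing +1, or +2 across a Feb 29):
  1971: Tue  1972: Thu (+2) ✓  1973: Fri (+1)  1974: Sat (+1)  1975: Sun (+1)
  1976: Tue (+2)  1977: Wed (+1)  1978: Thu (+1) ✓  1979: Fri (+1)  1980: Sun (+2)
  1981: Mon (+1)  1982: Tue (+1)  1983: Wed (+1)  1984: Fri (+2)  1985: Sat (+1)
  1986: Sun (+1)  1987: Mon (+1)  1988: Wed (+2)  1989: Thu (+1) ✓  1990: Fri (+1)
  1991: Sat (+1)  1992: Mon (+2)  1993: Tue (+1)  1994: Wed (+1)  1995: Thu (+1) ✓
Thursday years: 1972, 1978, 1989, 1995 — 4 in total.

4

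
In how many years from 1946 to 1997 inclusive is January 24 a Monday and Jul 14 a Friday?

1

Check each year's weekday for January 24 and Jul 14:
  1946: Thu/Sun  1947: Fri/Mon  1948: Sat/Wed  1949: Mon/Thu  1950: Tue/Fri  1951: Wed/Sat  1952: Thu/Mon  1953: Sat/Tue  1954: Sun/Wed  1955: Mon/Thu  1956: Tue/Sat  1957: Thu/Sun  1958: Fri/Mon  1959: Sat/Tue  …(24 more)…  1984: Tue/Sat  1985: Thu/Sun  1986: Fri/Mon  1987: Sat/Tue  1988: Sun/Thu  1989: Tue/Fri  1990: Wed/Sat  1991: Thu/Sun  1992: Fri/Tue  1993: Sun/Wed  1994: Mon/Thu  1995: Tue/Fri  1996: Wed/Sun  1997: Fri/Mon
Both conditions hold in: 1972 — 1.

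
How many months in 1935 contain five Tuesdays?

A month of length L has five Tuesdays iff its first Tuesday is on day ≤ L−28 (so day 1–3 in a 31-day month, 1–2 in a 30-day month, day 1 in a leap February).
Checking each month of 1935: Jan starts Tue (31d) ✓; Feb starts Fri (28d); Mar starts Fri (31d); Apr starts Mon (30d) ✓; May starts Wed (31d); Jun starts Sat (30d); Jul starts Mon (31d) ✓; Aug starts Thu (31d); Sep starts Sun (30d); Oct starts Tue (31d) ✓; Nov starts Fri (30d); Dec starts Sun (31d) ✓.
Five-Tuesday months: January, April, July, October, December → 5.

5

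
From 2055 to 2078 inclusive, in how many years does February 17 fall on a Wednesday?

4

Track February 17's weekday year by year (advancing +1, or +2 across a Feb 29):
  2055: Wed ✓  2056: Thu (+1)  2057: Sat (+2)  2058: Sun (+1)  2059: Mon (+1)
  2060: Tue (+1)  2061: Thu (+2)  2062: Fri (+1)  2063: Sat (+1)  2064: Sun (+1)
  2065: Tue (+2)  2066: Wed (+1) ✓  2067: Thu (+1)  2068: Fri (+1)  2069: Sun (+2)
  2070: Mon (+1)  2071: Tue (+1)  2072: Wed (+1) ✓  2073: Fri (+2)  2074: Sat (+1)
  2075: Sun (+1)  2076: Mon (+1)  2077: Wed (+2) ✓  2078: Thu (+1)
Wednesday years: 2055, 2066, 2072, 2077 — 4 in total.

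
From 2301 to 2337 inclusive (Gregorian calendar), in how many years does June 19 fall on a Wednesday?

6

Track June 19's weekday year by year (advancing +1, or +2 across a Feb 29):
  2301: Wed ✓  2302: Thu (+1)  2303: Fri (+1)  2304: Sun (+2)  2305: Mon (+1)
  2306: Tue (+1)  2307: Wed (+1) ✓  2308: Fri (+2)  2309: Sat (+1)  2310: Sun (+1)
  2311: Mon (+1)  2312: Wed (+2) ✓  2313: Thu (+1)  2314: Fri (+1)  … (9 more years) …
  2324: Thu (+2)  2325: Fri (+1)  2326: Sat (+1)  2327: Sun (+1)  2328: Tue (+2)
  2329: Wed (+1) ✓  2330: Thu (+1)  2331: Fri (+1)  2332: Sun (+2)  2333: Mon (+1)
  2334: Tue (+1)  2335: Wed (+1) ✓  2336: Fri (+2)  2337: Sat (+1)
Wednesday years: 2301, 2307, 2312, 2318, 2329, 2335 — 6 in total.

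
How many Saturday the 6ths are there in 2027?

3

Check the 6th of each month of 2027: Jan 6: Wed, Feb 6: Sat, Mar 6: Sat, Apr 6: Tue, May 6: Thu, Jun 6: Sun, Jul 6: Tue, Aug 6: Fri, Sep 6: Mon, Oct 6: Wed, Nov 6: Sat, Dec 6: Mon.
Saturday occurs in February, March, November — 3 months.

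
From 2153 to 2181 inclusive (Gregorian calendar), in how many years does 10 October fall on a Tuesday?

4

Track 10 October's weekday year by year (advancing +1, or +2 across a Feb 29):
  2153: Wed  2154: Thu (+1)  2155: Fri (+1)  2156: Sun (+2)  2157: Mon (+1)
  2158: Tue (+1) ✓  2159: Wed (+1)  2160: Fri (+2)  2161: Sat (+1)  2162: Sun (+1)
  2163: Mon (+1)  2164: Wed (+2)  2165: Thu (+1)  2166: Fri (+1)  2167: Sat (+1)
  2168: Mon (+2)  2169: Tue (+1) ✓  2170: Wed (+1)  2171: Thu (+1)  2172: Sat (+2)
  2173: Sun (+1)  2174: Mon (+1)  2175: Tue (+1) ✓  2176: Thu (+2)  2177: Fri (+1)
  2178: Sat (+1)  2179: Sun (+1)  2180: Tue (+2) ✓  2181: Wed (+1)
Tuesday years: 2158, 2169, 2175, 2180 — 4 in total.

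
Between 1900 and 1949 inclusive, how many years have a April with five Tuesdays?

15

April has 30 days; it has five Tuesdays when Tuesday falls among the first (month-length − 28) days — i.e. when April 1 is one of Tuesday/Monday.
April 1 by year: 1900:Sun 1901:Mon✓ 1902:Tue✓ 1903:Wed 1904:Fri 1905:Sat 1906:Sun 1907:Mon✓ 1908:Wed 1909:Thu 1910:Fri 1911:Sat 1912:Mon✓ 1913:Tue✓ 1914:Wed …(20 more)… 1935:Mon✓ 1936:Wed 1937:Thu 1938:Fri 1939:Sat 1940:Mon✓ 1941:Tue✓ 1942:Wed 1943:Thu 1944:Sat 1945:Sun 1946:Mon✓ 1947:Tue✓ 1948:Thu 1949:Fri
Years with five Tuesdays: 1901, 1902, 1907, 1912, 1913, 1918, 1919, 1924, 1929, 1930, 1935, 1940, 1941, 1946, 1947 → 15.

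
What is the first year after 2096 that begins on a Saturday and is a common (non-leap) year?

2101

Jan 1 advances by 2 weekdays after a leap year and by 1 after a common year.
2096: Jan 1 is Sunday (leap).
2097: Tuesday
2098: Wednesday
2099: Thursday
2100: Friday
2101: Saturday
2101 begins on a Saturday and is a common year.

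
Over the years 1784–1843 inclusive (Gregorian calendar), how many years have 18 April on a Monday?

10

Track 18 April's weekday year by year (advancing +1, or +2 across a Feb 29):
  1784: Sun  1785: Mon (+1) ✓  1786: Tue (+1)  1787: Wed (+1)  1788: Fri (+2)
  1789: Sat (+1)  1790: Sun (+1)  1791: Mon (+1) ✓  1792: Wed (+2)  1793: Thu (+1)
  1794: Fri (+1)  1795: Sat (+1)  1796: Mon (+2) ✓  1797: Tue (+1)  … (32 more years) …
  1830: Sun (+1)  1831: Mon (+1) ✓  1832: Wed (+2)  1833: Thu (+1)  1834: Fri (+1)
  1835: Sat (+1)  1836: Mon (+2) ✓  1837: Tue (+1)  1838: Wed (+1)  1839: Thu (+1)
  1840: Sat (+2)  1841: Sun (+1)  1842: Mon (+1) ✓  1843: Tue (+1)
Monday years: 1785, 1791, 1796, 1803, 1808, 1814, 1825, 1831, 1836, 1842 — 10 in total.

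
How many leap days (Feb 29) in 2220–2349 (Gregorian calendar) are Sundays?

Leap years in 2220–2349: 32 of them.
Feb 29 weekday advances by 5 (mod 7) from one leap year to the next four years later (or differs when a century non-leap intervenes).
Leap-day weekdays: 2220:Tue 2224:Sun✓ 2228:Fri 2232:Wed 2236:Mon 2240:Sat 2244:Thu 2248:Tue 2252:Sun✓ 2256:Fri 2260:Wed 2264:Mon 2268:Sat …(6 more)… 2296:Sat 2304:Mon 2308:Sat 2312:Thu 2316:Tue 2320:Sun✓ 2324:Fri 2328:Wed 2332:Mon 2336:Sat 2340:Thu 2344:Tue 2348:Sun✓
Sunday: 2224, 2252, 2280, 2320, 2348 → 5.

5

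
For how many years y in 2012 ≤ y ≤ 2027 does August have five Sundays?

7

August has 31 days; it has five Sundays when Sunday falls among the first (month-length − 28) days — i.e. when August 1 is one of Sunday/Saturday/Friday.
August 1 by year: 2012:Wed 2013:Thu 2014:Fri✓ 2015:Sat✓ 2016:Mon 2017:Tue 2018:Wed 2019:Thu 2020:Sat✓ 2021:Sun✓ 2022:Mon 2023:Tue 2024:Thu 2025:Fri✓ 2026:Sat✓ 2027:Sun✓
Years with five Sundays: 2014, 2015, 2020, 2021, 2025, 2026, 2027 → 7.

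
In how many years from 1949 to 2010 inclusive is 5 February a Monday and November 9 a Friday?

Check each year's weekday for 5 February and November 9:
  1949: Sat/Wed  1950: Sun/Thu  1951: Mon/Fri ✓  1952: Tue/Sun  1953: Thu/Mon  1954: Fri/Tue  1955: Sat/Wed  1956: Sun/Fri  1957: Tue/Sat  1958: Wed/Sun  1959: Thu/Mon  1960: Fri/Wed  1961: Sun/Thu  1962: Mon/Fri ✓  …(34 more)…  1997: Wed/Sun  1998: Thu/Mon  1999: Fri/Tue  2000: Sat/Thu  2001: Mon/Fri ✓  2002: Tue/Sat  2003: Wed/Sun  2004: Thu/Tue  2005: Sat/Wed  2006: Sun/Thu  2007: Mon/Fri ✓  2008: Tue/Sun  2009: Thu/Mon  2010: Fri/Tue
Both conditions hold in: 1951, 1962, 1973, 1979, 1990, 2001, 2007 — 7.

7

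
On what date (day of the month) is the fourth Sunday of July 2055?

July 1, 2055 is a Thursday, so the first Sunday is the 4th.
The fourth Sunday is 4 + 21 = 25.

25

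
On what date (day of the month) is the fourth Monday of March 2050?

28

March 1, 2050 is a Tuesday, so the first Monday is the 7th.
The fourth Monday is 7 + 21 = 28.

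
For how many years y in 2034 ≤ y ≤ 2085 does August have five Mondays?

August has 31 days; it has five Mondays when Monday falls among the first (month-length − 28) days — i.e. when August 1 is one of Monday/Sunday/Saturday.
August 1 by year: 2034:Tue 2035:Wed 2036:Fri 2037:Sat✓ 2038:Sun✓ 2039:Mon✓ 2040:Wed 2041:Thu 2042:Fri 2043:Sat✓ 2044:Mon✓ 2045:Tue 2046:Wed 2047:Thu 2048:Sat✓ …(22 more)… 2071:Sat✓ 2072:Mon✓ 2073:Tue 2074:Wed 2075:Thu 2076:Sat✓ 2077:Sun✓ 2078:Mon✓ 2079:Tue 2080:Thu 2081:Fri 2082:Sat✓ 2083:Sun✓ 2084:Tue 2085:Wed
Years with five Mondays: 2037, 2038, 2039, 2043, 2044, 2048, 2049, 2050, 2054, 2055, 2060, 2061, 2065, 2066, 2067, 2071, 2072, 2076, 2077, 2078, 2082, 2083 → 22.

22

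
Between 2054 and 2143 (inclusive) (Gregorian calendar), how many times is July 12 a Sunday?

Track July 12's weekday year by year (advancing +1, or +2 across a Feb 29):
  2054: Sun ✓  2055: Mon (+1)  2056: Wed (+2)  2057: Thu (+1)  2058: Fri (+1)
  2059: Sat (+1)  2060: Mon (+2)  2061: Tue (+1)  2062: Wed (+1)  2063: Thu (+1)
  2064: Sat (+2)  2065: Sun (+1) ✓  2066: Mon (+1)  2067: Tue (+1)  … (62 more years) …
  2130: Wed (+1)  2131: Thu (+1)  2132: Sat (+2)  2133: Sun (+1) ✓  2134: Mon (+1)
  2135: Tue (+1)  2136: Thu (+2)  2137: Fri (+1)  2138: Sat (+1)  2139: Sun (+1) ✓
  2140: Tue (+2)  2141: Wed (+1)  2142: Thu (+1)  2143: Fri (+1)
Sunday years: 2054, 2065, 2071, 2076, 2082, 2093, 2099, 2105, 2111, 2116, 2122, 2133, 2139 — 13 in total.

13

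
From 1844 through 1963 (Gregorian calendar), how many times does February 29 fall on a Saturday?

Leap years in 1844–1963: 29 of them.
Feb 29 weekday advances by 5 (mod 7) from one leap year to the next four years later (or differs when a century non-leap intervenes).
Leap-day weekdays: 1844:Thu 1848:Tue 1852:Sun 1856:Fri 1860:Wed 1864:Mon 1868:Sat✓ 1872:Thu 1876:Tue 1880:Sun 1884:Fri 1888:Wed 1892:Mon …(3 more)… 1912:Thu 1916:Tue 1920:Sun 1924:Fri 1928:Wed 1932:Mon 1936:Sat✓ 1940:Thu 1944:Tue 1948:Sun 1952:Fri 1956:Wed 1960:Mon
Saturday: 1868, 1896, 1908, 1936 → 4.

4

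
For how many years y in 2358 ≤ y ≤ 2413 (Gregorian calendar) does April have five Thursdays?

April has 30 days; it has five Thursdays when Thursday falls among the first (month-length − 28) days — i.e. when April 1 is one of Thursday/Wednesday.
April 1 by year: 2358:Tue 2359:Wed✓ 2360:Fri 2361:Sat 2362:Sun 2363:Mon 2364:Wed✓ 2365:Thu✓ 2366:Fri 2367:Sat 2368:Mon 2369:Tue 2370:Wed✓ 2371:Thu✓ 2372:Sat …(26 more)… 2399:Thu✓ 2400:Sat 2401:Sun 2402:Mon 2403:Tue 2404:Thu✓ 2405:Fri 2406:Sat 2407:Sun 2408:Tue 2409:Wed✓ 2410:Thu✓ 2411:Fri 2412:Sun 2413:Mon
Years with five Thursdays: 2359, 2364, 2365, 2370, 2371, 2376, 2381, 2382, 2387, 2392, 2393, 2398, 2399, 2404, 2409, 2410 → 16.

16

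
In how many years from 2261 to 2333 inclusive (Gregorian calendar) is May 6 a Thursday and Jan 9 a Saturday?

7

Check each year's weekday for May 6 and Jan 9:
  2261: Mon/Wed  2262: Tue/Thu  2263: Wed/Fri  2264: Fri/Sat  2265: Sat/Mon  2266: Sun/Tue  2267: Mon/Wed  2268: Wed/Thu  2269: Thu/Sat ✓  2270: Fri/Sun  2271: Sat/Mon  2272: Mon/Tue  2273: Tue/Thu  2274: Wed/Fri  …(45 more)…  2320: Thu/Fri  2321: Fri/Sun  2322: Sat/Mon  2323: Sun/Tue  2324: Tue/Wed  2325: Wed/Fri  2326: Thu/Sat ✓  2327: Fri/Sun  2328: Sun/Mon  2329: Mon/Wed  2330: Tue/Thu  2331: Wed/Fri  2332: Fri/Sat  2333: Sat/Mon
Both conditions hold in: 2269, 2275, 2286, 2297, 2309, 2315, 2326 — 7.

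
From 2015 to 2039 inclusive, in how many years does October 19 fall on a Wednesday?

4

Track October 19's weekday year by year (advancing +1, or +2 across a Feb 29):
  2015: Mon  2016: Wed (+2) ✓  2017: Thu (+1)  2018: Fri (+1)  2019: Sat (+1)
  2020: Mon (+2)  2021: Tue (+1)  2022: Wed (+1) ✓  2023: Thu (+1)  2024: Sat (+2)
  2025: Sun (+1)  2026: Mon (+1)  2027: Tue (+1)  2028: Thu (+2)  2029: Fri (+1)
  2030: Sat (+1)  2031: Sun (+1)  2032: Tue (+2)  2033: Wed (+1) ✓  2034: Thu (+1)
  2035: Fri (+1)  2036: Sun (+2)  2037: Mon (+1)  2038: Tue (+1)  2039: Wed (+1) ✓
Wednesday years: 2016, 2022, 2033, 2039 — 4 in total.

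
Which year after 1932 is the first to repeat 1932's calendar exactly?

1960

Two years share a calendar iff Jan 1 falls on the same weekday and both are leap or both are common. 1932: Jan 1 is Friday, leap year.
1933: Jan 1 Sunday, common
1934: Jan 1 Monday, common
1935: Jan 1 Tuesday, common
1936: Jan 1 Wednesday, leap
1937: Jan 1 Friday, common
1938: Jan 1 Saturday, common
1939: Jan 1 Sunday, common
1940: Jan 1 Monday, leap
1941: Jan 1 Wednesday, common
1942: Jan 1 Thursday, common
1943: Jan 1 Friday, common
1944: Jan 1 Saturday, leap
1945: Jan 1 Monday, common
1946: Jan 1 Tuesday, common
1947: Jan 1 Wednesday, common
1948: Jan 1 Thursday, leap
1949: Jan 1 Saturday, common
1950: Jan 1 Sunday, common
1951: Jan 1 Monday, common
1952: Jan 1 Tuesday, leap
1953: Jan 1 Thursday, common
1954: Jan 1 Friday, common
1955: Jan 1 Saturday, common
1956: Jan 1 Sunday, leap
1957: Jan 1 Tuesday, common
1958: Jan 1 Wednesday, common
1959: Jan 1 Thursday, common
1960: Jan 1 Friday, leap
1960 matches on both conditions.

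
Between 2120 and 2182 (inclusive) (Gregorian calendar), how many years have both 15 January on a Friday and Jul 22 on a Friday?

Check each year's weekday for 15 January and Jul 22:
  2120: Mon/Mon  2121: Wed/Tue  2122: Thu/Wed  2123: Fri/Thu  2124: Sat/Sat  2125: Mon/Sun  2126: Tue/Mon  2127: Wed/Tue  2128: Thu/Thu  2129: Sat/Fri  2130: Sun/Sat  2131: Mon/Sun  2132: Tue/Tue  2133: Thu/Wed  …(35 more)…  2169: Sun/Sat  2170: Mon/Sun  2171: Tue/Mon  2172: Wed/Wed  2173: Fri/Thu  2174: Sat/Fri  2175: Sun/Sat  2176: Mon/Mon  2177: Wed/Tue  2178: Thu/Wed  2179: Fri/Thu  2180: Sat/Sat  2181: Mon/Sun  2182: Tue/Mon
Both conditions hold in: 2140, 2168 — 2.

2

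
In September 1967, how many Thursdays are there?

September 1967 has 30 days and begins on Friday.
The first Thursday is September 7.
Thursdays fall on 7, 14, 21, 28 — that's 4.

4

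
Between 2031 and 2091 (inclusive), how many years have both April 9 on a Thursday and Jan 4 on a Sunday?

Check each year's weekday for April 9 and Jan 4:
  2031: Wed/Sat  2032: Fri/Sun  2033: Sat/Tue  2034: Sun/Wed  2035: Mon/Thu  2036: Wed/Fri  2037: Thu/Sun ✓  2038: Fri/Mon  2039: Sat/Tue  2040: Mon/Wed  2041: Tue/Fri  2042: Wed/Sat  2043: Thu/Sun ✓  2044: Sat/Mon  …(33 more)…  2078: Sat/Tue  2079: Sun/Wed  2080: Tue/Thu  2081: Wed/Sat  2082: Thu/Sun ✓  2083: Fri/Mon  2084: Sun/Tue  2085: Mon/Thu  2086: Tue/Fri  2087: Wed/Sat  2088: Fri/Sun  2089: Sat/Tue  2090: Sun/Wed  2091: Mon/Thu
Both conditions hold in: 2037, 2043, 2054, 2065, 2071, 2082 — 6.

6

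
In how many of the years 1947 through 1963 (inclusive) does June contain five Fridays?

5

June has 30 days; it has five Fridays when Friday falls among the first (month-length − 28) days — i.e. when June 1 is one of Friday/Thursday.
June 1 by year: 1947:Sun 1948:Tue 1949:Wed 1950:Thu✓ 1951:Fri✓ 1952:Sun 1953:Mon 1954:Tue 1955:Wed 1956:Fri✓ 1957:Sat 1958:Sun 1959:Mon 1960:Wed 1961:Thu✓ 1962:Fri✓ 1963:Sat
Years with five Fridays: 1950, 1951, 1956, 1961, 1962 → 5.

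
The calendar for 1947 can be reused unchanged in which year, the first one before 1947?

1941

Two years share a calendar iff Jan 1 falls on the same weekday and both are leap or both are common. 1947: Jan 1 is Wednesday, common year.
1946: Jan 1 Tuesday, common
1945: Jan 1 Monday, common
1944: Jan 1 Saturday, leap
1943: Jan 1 Friday, common
1942: Jan 1 Thursday, common
1941: Jan 1 Wednesday, common
1941 matches on both conditions.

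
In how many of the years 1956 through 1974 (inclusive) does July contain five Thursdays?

7

July has 31 days; it has five Thursdays when Thursday falls among the first (month-length − 28) days — i.e. when July 1 is one of Thursday/Wednesday/Tuesday.
July 1 by year: 1956:Sun 1957:Mon 1958:Tue✓ 1959:Wed✓ 1960:Fri 1961:Sat 1962:Sun 1963:Mon 1964:Wed✓ 1965:Thu✓ 1966:Fri 1967:Sat 1968:Mon 1969:Tue✓ 1970:Wed✓ 1971:Thu✓ 1972:Sat 1973:Sun 1974:Mon
Years with five Thursdays: 1958, 1959, 1964, 1965, 1969, 1970, 1971 → 7.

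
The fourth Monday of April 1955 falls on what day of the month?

25

April 1, 1955 is a Friday, so the first Monday is the 4th.
The fourth Monday is 4 + 21 = 25.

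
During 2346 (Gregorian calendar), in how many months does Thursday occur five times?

4

A month of length L has five Thursdays iff its first Thursday is on day ≤ L−28 (so day 1–3 in a 31-day month, 1–2 in a 30-day month, day 1 in a leap February).
Checking each month of 2346: Jan starts Tue (31d) ✓; Feb starts Fri (28d); Mar starts Fri (31d); Apr starts Mon (30d); May starts Wed (31d) ✓; Jun starts Sat (30d); Jul starts Mon (31d); Aug starts Thu (31d) ✓; Sep starts Sun (30d); Oct starts Tue (31d) ✓; Nov starts Fri (30d); Dec starts Sun (31d).
Five-Thursday months: January, May, August, October → 4.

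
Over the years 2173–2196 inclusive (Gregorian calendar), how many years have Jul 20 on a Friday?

Track Jul 20's weekday year by year (advancing +1, or +2 across a Feb 29):
  2173: Tue  2174: Wed (+1)  2175: Thu (+1)  2176: Sat (+2)  2177: Sun (+1)
  2178: Mon (+1)  2179: Tue (+1)  2180: Thu (+2)  2181: Fri (+1) ✓  2182: Sat (+1)
  2183: Sun (+1)  2184: Tue (+2)  2185: Wed (+1)  2186: Thu (+1)  2187: Fri (+1) ✓
  2188: Sun (+2)  2189: Mon (+1)  2190: Tue (+1)  2191: Wed (+1)  2192: Fri (+2) ✓
  2193: Sat (+1)  2194: Sun (+1)  2195: Mon (+1)  2196: Wed (+2)
Friday years: 2181, 2187, 2192 — 3 in total.

3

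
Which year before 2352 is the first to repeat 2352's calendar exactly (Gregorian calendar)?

2324

Two years share a calendar iff Jan 1 falls on the same weekday and both are leap or both are common. 2352: Jan 1 is Tuesday, leap year.
2351: Jan 1 Monday, common
2350: Jan 1 Sunday, common
2349: Jan 1 Saturday, common
2348: Jan 1 Thursday, leap
2347: Jan 1 Wednesday, common
2346: Jan 1 Tuesday, common
2345: Jan 1 Monday, common
2344: Jan 1 Saturday, leap
2343: Jan 1 Friday, common
2342: Jan 1 Thursday, common
2341: Jan 1 Wednesday, common
2340: Jan 1 Monday, leap
2339: Jan 1 Sunday, common
2338: Jan 1 Saturday, common
2337: Jan 1 Friday, common
2336: Jan 1 Wednesday, leap
2335: Jan 1 Tuesday, common
2334: Jan 1 Monday, common
2333: Jan 1 Sunday, common
2332: Jan 1 Friday, leap
2331: Jan 1 Thursday, common
2330: Jan 1 Wednesday, common
2329: Jan 1 Tuesday, common
2328: Jan 1 Sunday, leap
2327: Jan 1 Saturday, common
2326: Jan 1 Friday, common
2325: Jan 1 Thursday, common
2324: Jan 1 Tuesday, leap
2324 matches on both conditions.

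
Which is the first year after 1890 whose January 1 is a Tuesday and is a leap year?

1924

Jan 1 advances by 2 weekdays after a leap year and by 1 after a common year.
1890: Jan 1 is Wednesday.
1891: Thursday
1892: Friday (leap)
1893: Sunday
1894: Monday
1895: Tuesday
1896: Wednesday (leap)
1897: Friday
1898: Saturday
1899: Sunday
1900: Monday
1901: Tuesday
1902: Wednesday
1903: Thursday
1904: Friday (leap)
1905: Sunday
1906: Monday
1907: Tuesday
1908: Wednesday (leap)
1909: Friday
1910: Saturday
1911: Sunday
1912: Monday (leap)
1913: Wednesday
1914: Thursday
1915: Friday
1916: Saturday (leap)
1917: Monday
1918: Tuesday
1919: Wednesday
1920: Thursday (leap)
1921: Saturday
1922: Sunday
1923: Monday
1924: Tuesday (leap)
1924 begins on a Tuesday and is a leap year.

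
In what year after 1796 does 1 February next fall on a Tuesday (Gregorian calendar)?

1803

From one year to the next, a fixed date's weekday advances by 1, or by 2 when a Feb 29 lies between the two dates.
1796: February 1 is Monday.
1797: Wednesday (+2)
1798: Thursday (+1)
1799: Friday (+1)
1800: Saturday (+1)
1801: Sunday (+1)
1802: Monday (+1)
1803: Tuesday (+1)
1 February falls on a Tuesday in 1803.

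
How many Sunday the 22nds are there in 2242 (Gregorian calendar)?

Check the 22nd of each month of 2242: Jan 22: Sat, Feb 22: Tue, Mar 22: Tue, Apr 22: Fri, May 22: Sun, Jun 22: Wed, Jul 22: Fri, Aug 22: Mon, Sep 22: Thu, Oct 22: Sat, Nov 22: Tue, Dec 22: Thu.
Sunday occurs in May — 1 month.

1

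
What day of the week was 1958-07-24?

Thursday

January 1, 1958 is a Wednesday.
July 24 is day 205 of the year, i.e. 204 days after Jan 1.
204 mod 7 = 1, so advance 1 weekday from Wednesday: Thursday.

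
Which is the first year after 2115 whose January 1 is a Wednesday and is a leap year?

Jan 1 advances by 2 weekdays after a leap year and by 1 after a common year.
2115: Jan 1 is Tuesday.
2116: Wednesday (leap)
2116 begins on a Wednesday and is a leap year.

2116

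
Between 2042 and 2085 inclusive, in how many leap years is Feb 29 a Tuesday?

2

Leap years in 2042–2085: 11 of them.
Feb 29 weekday advances by 5 (mod 7) from one leap year to the next four years later (or differs when a century non-leap intervenes).
Leap-day weekdays: 2044:Mon 2048:Sat 2052:Thu 2056:Tue✓ 2060:Sun 2064:Fri 2068:Wed 2072:Mon 2076:Sat 2080:Thu 2084:Tue✓
Tuesday: 2056, 2084 → 2.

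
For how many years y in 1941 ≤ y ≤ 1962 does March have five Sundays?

March has 31 days; it has five Sundays when Sunday falls among the first (month-length − 28) days — i.e. when March 1 is one of Sunday/Saturday/Friday.
March 1 by year: 1941:Sat✓ 1942:Sun✓ 1943:Mon 1944:Wed 1945:Thu 1946:Fri✓ 1947:Sat✓ 1948:Mon 1949:Tue 1950:Wed 1951:Thu 1952:Sat✓ 1953:Sun✓ 1954:Mon 1955:Tue 1956:Thu 1957:Fri✓ 1958:Sat✓ 1959:Sun✓ 1960:Tue 1961:Wed 1962:Thu
Years with five Sundays: 1941, 1942, 1946, 1947, 1952, 1953, 1957, 1958, 1959 → 9.

9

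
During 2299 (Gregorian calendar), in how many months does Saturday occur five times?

4

A month of length L has five Saturdays iff its first Saturday is on day ≤ L−28 (so day 1–3 in a 31-day month, 1–2 in a 30-day month, day 1 in a leap February).
Checking each month of 2299: Jan starts Sun (31d); Feb starts Wed (28d); Mar starts Wed (31d); Apr starts Sat (30d) ✓; May starts Mon (31d); Jun starts Thu (30d); Jul starts Sat (31d) ✓; Aug starts Tue (31d); Sep starts Fri (30d) ✓; Oct starts Sun (31d); Nov starts Wed (30d); Dec starts Fri (31d) ✓.
Five-Saturday months: April, July, September, December → 4.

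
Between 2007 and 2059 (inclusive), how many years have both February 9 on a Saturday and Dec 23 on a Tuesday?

2

Check each year's weekday for February 9 and Dec 23:
  2007: Fri/Sun  2008: Sat/Tue ✓  2009: Mon/Wed  2010: Tue/Thu  2011: Wed/Fri  2012: Thu/Sun  2013: Sat/Mon  2014: Sun/Tue  2015: Mon/Wed  2016: Tue/Fri  2017: Thu/Sat  2018: Fri/Sun  2019: Sat/Mon  2020: Sun/Wed  …(25 more)…  2046: Fri/Sun  2047: Sat/Mon  2048: Sun/Wed  2049: Tue/Thu  2050: Wed/Fri  2051: Thu/Sat  2052: Fri/Mon  2053: Sun/Tue  2054: Mon/Wed  2055: Tue/Thu  2056: Wed/Sat  2057: Fri/Sun  2058: Sat/Mon  2059: Sun/Tue
Both conditions hold in: 2008, 2036 — 2.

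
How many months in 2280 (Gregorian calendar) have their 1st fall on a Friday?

1

Check the 1st of each month of 2280: Jan 1: Thu, Feb 1: Sun, Mar 1: Mon, Apr 1: Thu, May 1: Sat, Jun 1: Tue, Jul 1: Thu, Aug 1: Sun, Sep 1: Wed, Oct 1: Fri, Nov 1: Mon, Dec 1: Wed.
Friday occurs in October — 1 month.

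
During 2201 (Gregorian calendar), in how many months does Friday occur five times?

A month of length L has five Fridays iff its first Friday is on day ≤ L−28 (so day 1–3 in a 31-day month, 1–2 in a 30-day month, day 1 in a leap February).
Checking each month of 2201: Jan starts Thu (31d) ✓; Feb starts Sun (28d); Mar starts Sun (31d); Apr starts Wed (30d); May starts Fri (31d) ✓; Jun starts Mon (30d); Jul starts Wed (31d) ✓; Aug starts Sat (31d); Sep starts Tue (30d); Oct starts Thu (31d) ✓; Nov starts Sun (30d); Dec starts Tue (31d).
Five-Friday months: January, May, July, October → 4.

4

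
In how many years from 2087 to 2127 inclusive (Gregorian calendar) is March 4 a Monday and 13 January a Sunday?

4

Check each year's weekday for March 4 and 13 January:
  2087: Tue/Mon  2088: Thu/Tue  2089: Fri/Thu  2090: Sat/Fri  2091: Sun/Sat  2092: Tue/Sun  2093: Wed/Tue  2094: Thu/Wed  2095: Fri/Thu  2096: Sun/Fri  2097: Mon/Sun ✓  2098: Tue/Mon  2099: Wed/Tue  2100: Thu/Wed  …(13 more)…  2114: Sun/Sat  2115: Mon/Sun ✓  2116: Wed/Mon  2117: Thu/Wed  2118: Fri/Thu  2119: Sat/Fri  2120: Mon/Sat  2121: Tue/Mon  2122: Wed/Tue  2123: Thu/Wed  2124: Sat/Thu  2125: Sun/Sat  2126: Mon/Sun ✓  2127: Tue/Mon
Both conditions hold in: 2097, 2109, 2115, 2126 — 4.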